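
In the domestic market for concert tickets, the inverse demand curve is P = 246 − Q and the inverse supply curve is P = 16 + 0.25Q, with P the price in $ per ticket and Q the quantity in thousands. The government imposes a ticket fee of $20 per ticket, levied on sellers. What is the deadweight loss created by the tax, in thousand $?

Inverting to Q(P) form: Qd = 246 − P; Qs = 4P − 64.
Before the tax: set 246 − P = 4P − 64 → P* = $62, Q* = 184.
With the tax collected from sellers, supply shifts: Qs = 4(P − 20) − 64.
Solving gives Q = 168 with consumers paying $78 and sellers receiving $58 (the $20 wedge).
Quantity falls by |ΔQ| = |184 − 168| = 16.
DWL = ½ · t · |ΔQ| = ½ · 20 · 16 = $160.

Deadweight loss = $160 thousand.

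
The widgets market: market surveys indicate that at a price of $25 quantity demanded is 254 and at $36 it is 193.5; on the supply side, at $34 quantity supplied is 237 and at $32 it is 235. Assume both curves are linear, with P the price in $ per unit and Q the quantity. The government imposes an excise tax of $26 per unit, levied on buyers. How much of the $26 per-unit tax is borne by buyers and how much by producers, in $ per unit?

Demand slope: (193.5 − 254)/(36 − 25) = -5.5, so Qd = 391.5 − 5.5P.
Supply slope: (235 − 237)/(32 − 34) = 1, so Qs = P + 203.
Without the tax, 391.5 − 5.5P = P + 203 gives 6.5P = 188.5, so P* = $29 and Q* = 232.
With the tax collected from buyers, demand (in seller-price terms) shifts: Qd = 391.5 − 5.5(P + 26).
Solving gives Q = 210 with buyers paying $33 and producers receiving $7 (the $26 wedge).
Burden on buyers: $4; on producers: $22. (They sum to $26.)
The less price-elastic side of the market bears the larger share of a per-unit tax.

Buyers bear $4 per unit; producers bear $22 per unit.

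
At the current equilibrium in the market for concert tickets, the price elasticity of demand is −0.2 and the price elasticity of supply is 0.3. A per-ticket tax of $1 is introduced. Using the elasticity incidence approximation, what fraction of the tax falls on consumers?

Incidence ratio: consumers' share ≈ εs / (εs + |εd|) = 0.3 / (0.3 + 0.2) = 0.6.
Supply is the more elastic side, so consumers bear the larger share.

Consumers' share ≈ 0.6.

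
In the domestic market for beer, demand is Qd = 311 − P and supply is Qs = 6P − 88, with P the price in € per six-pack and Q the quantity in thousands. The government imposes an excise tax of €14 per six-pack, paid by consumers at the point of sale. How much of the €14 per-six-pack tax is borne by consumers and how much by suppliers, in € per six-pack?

Without the tax, 311 − P = 6P − 88 gives 7P = 399, so P* = €57 and Q* = 254.
With the tax collected from consumers, demand (in seller-price terms) shifts: Qd = 311 − (P + 14).
Solving gives Q = 242 with consumers paying €69 and suppliers receiving €55 (the €14 wedge).
Burden on consumers: €12; on suppliers: €2. (They sum to €14.)
The less price-elastic side of the market bears the larger share of a per-unit tax.

Consumers bear €12 per six-pack; suppliers bear €2 per six-pack.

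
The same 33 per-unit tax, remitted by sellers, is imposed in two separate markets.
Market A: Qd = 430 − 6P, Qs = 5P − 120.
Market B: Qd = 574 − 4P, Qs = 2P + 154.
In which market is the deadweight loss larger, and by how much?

Market A, by 759.

Market A: pre-tax P* = 50, Q* = 130; post-tax Q = 40; deadweight loss = 1485.
Market B: pre-tax P* = 70, Q* = 294; post-tax Q = 250; deadweight loss = 726.
Difference: 1485 vs 726 → market A is larger by 759.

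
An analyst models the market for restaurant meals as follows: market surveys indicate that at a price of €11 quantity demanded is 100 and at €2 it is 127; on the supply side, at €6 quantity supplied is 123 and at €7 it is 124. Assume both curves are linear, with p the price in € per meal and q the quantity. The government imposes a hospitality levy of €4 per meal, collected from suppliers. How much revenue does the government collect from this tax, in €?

Demand slope: (127 − 100)/(2 − 11) = -3, so qd = 133 − 3p.
Supply slope: (124 − 123)/(7 − 6) = 1, so qs = p + 117.
Without the tax, 133 − 3p = p + 117 gives 4p = 16, so p* = €4 and q* = 121.
With the tax collected from suppliers, supply shifts: qs = (p − 4) + 117.
Solving gives q = 118 with buyers paying €5 and suppliers receiving €1 (the €4 wedge).
Revenue = t · Q = 4 · 118 = €472.

Tax revenue = €472.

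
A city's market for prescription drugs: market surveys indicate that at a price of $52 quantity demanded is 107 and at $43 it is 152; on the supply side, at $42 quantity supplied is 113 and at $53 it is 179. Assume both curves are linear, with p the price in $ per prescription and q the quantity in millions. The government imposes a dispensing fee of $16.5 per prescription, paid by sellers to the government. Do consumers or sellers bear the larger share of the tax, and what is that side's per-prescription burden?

Demand slope: (152 − 107)/(43 − 52) = -5, so qd = 367 − 5p.
Supply slope: (179 − 113)/(53 − 42) = 6, so qs = 6p − 139.
Without the tax, 367 − 5p = 6p − 139 gives 11p = 506, so p* = $46 and q* = 137.
With the tax collected from sellers, supply shifts: qs = 6(p − 16.5) − 139.
New equilibrium: consumers pay $55, sellers receive $38.5, q = 92. (Wedge: pb − ps = 16.5.)
Per-prescription burden: consumers $9, sellers $7.5.
Consumers take the larger share because demand is less price-elastic here (demand slope 5 vs supply slope 6).
The less price-elastic side of the market bears the larger share of a per-unit tax.

Consumers bear the larger share: $9 per prescription.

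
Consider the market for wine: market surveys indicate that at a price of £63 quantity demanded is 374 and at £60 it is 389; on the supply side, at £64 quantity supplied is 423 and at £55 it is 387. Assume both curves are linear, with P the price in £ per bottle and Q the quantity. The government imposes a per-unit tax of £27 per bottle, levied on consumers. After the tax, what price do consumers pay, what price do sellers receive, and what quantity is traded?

Consumers pay £70; sellers receive £43; quantity = 339.

Demand slope: (389 − 374)/(60 − 63) = -5, so Qd = 689 − 5P.
Supply slope: (387 − 423)/(55 − 64) = 4, so Qs = 4P + 167.
Without the tax, 689 − 5P = 4P + 167 gives 9P = 522, so P* = £58 and Q* = 399.
With the tax collected from consumers, demand (in seller-price terms) shifts: Qd = 689 − 5(P + 27).
New equilibrium: consumers pay £70, sellers receive £43, Q = 339. (Wedge: Pb − Ps = 27.)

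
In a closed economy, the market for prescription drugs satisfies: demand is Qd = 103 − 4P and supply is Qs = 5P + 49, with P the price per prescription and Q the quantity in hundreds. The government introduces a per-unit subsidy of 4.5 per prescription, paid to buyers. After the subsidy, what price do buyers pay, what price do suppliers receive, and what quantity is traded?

Without the subsidy, 103 − 4P = 5P + 49 gives 9P = 54, so P* = 6 and Q* = 79.
With a per-unit subsidy paid to buyers, each effectively pays P − 4.5, so demand becomes Qd = 103 − 4(P − 4.5).
New equilibrium: buyers pay 3.5, suppliers receive 8, Q = 89. (Wedge: Pb − Ps = −4.5.)

Buyers pay 3.5; suppliers receive 8; quantity = 89.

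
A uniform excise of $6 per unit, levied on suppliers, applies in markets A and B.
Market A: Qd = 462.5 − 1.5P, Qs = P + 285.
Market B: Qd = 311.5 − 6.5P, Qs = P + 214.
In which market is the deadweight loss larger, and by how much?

Market A: pre-tax P* = $71, Q* = 356; post-tax Q = 352.4; deadweight loss = $10.8.
Market B: pre-tax P* = $13, Q* = 227; post-tax Q = 221.8; deadweight loss = $15.6.
Difference: $10.8 vs $15.6 → market B is larger by $4.8.

Market B, by $4.8.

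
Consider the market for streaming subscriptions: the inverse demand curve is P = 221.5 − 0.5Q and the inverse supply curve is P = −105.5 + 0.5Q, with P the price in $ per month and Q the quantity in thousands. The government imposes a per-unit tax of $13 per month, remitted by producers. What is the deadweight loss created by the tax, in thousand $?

Inverting to Q(P) form: Qd = 443 − 2P; Qs = 2P + 211.
Before the tax: set 443 − 2P = 2P + 211 → P* = $58, Q* = 327.
With the tax collected from producers, supply shifts: Qs = 2(P − 13) + 211.
Solving gives Q = 314 with consumers paying $64.5 and producers receiving $51.5 (the $13 wedge).
Quantity falls by |ΔQ| = |327 − 314| = 13.
DWL = ½ · t · |ΔQ| = ½ · 13 · 13 = $84.5.

Deadweight loss = $84.5 thousand.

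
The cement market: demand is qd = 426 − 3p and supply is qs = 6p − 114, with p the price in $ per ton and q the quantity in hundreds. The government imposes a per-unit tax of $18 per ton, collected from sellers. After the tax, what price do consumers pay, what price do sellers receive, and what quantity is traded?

Before the tax: set 426 − 3p = 6p − 114 → p* = $60, q* = 246.
With the tax collected from sellers, supply shifts: qs = 6(p − 18) − 114.
New equilibrium: consumers pay $72, sellers receive $54, q = 210. (Wedge: pb − ps = 18.)
The less price-elastic side of the market bears the larger share of a per-unit tax.

Consumers pay $72; sellers receive $54; quantity = 210.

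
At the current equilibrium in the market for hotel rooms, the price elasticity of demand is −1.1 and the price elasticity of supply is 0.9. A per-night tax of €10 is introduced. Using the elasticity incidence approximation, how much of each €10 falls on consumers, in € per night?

Incidence ratio: consumers' share ≈ εs / (εs + |εd|) = 0.9 / (0.9 + 1.1) = 0.45.
So consumers bear ≈ 0.45 × €10 = €4.5; producers bear €5.5.

Consumers bear ≈ €4.5 per night.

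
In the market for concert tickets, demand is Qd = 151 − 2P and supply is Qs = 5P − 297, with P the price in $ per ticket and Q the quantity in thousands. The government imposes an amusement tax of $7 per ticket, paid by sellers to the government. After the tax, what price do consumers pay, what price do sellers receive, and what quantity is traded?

Before the tax: set 151 − 2P = 5P − 297 → P* = $64, Q* = 23.
With the tax collected from sellers, supply shifts: Qs = 5(P − 7) − 297.
Solving gives Q = 13 with consumers paying $69 and sellers receiving $62 (the $7 wedge).
The less price-elastic side of the market bears the larger share of a per-unit tax.

Consumers pay $69; sellers receive $62; quantity = 13.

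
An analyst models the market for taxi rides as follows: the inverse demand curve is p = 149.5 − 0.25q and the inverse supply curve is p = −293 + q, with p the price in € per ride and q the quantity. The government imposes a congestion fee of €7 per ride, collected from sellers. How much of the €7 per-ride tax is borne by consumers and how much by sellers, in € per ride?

Consumers bear €1.4 per ride; sellers bear €5.6 per ride.

Inverting to q(p) form: qd = 598 − 4p; qs = p + 293.
Before the tax: set 598 − 4p = p + 293 → p* = €61, q* = 354.
With the tax collected from sellers, supply shifts: qs = (p − 7) + 293.
Solving gives q = 348.4 with consumers paying €62.4 and sellers receiving €55.4 (the €7 wedge).
Burden on consumers: €1.4; on sellers: €5.6. (They sum to €7.)
The less price-elastic side of the market bears the larger share of a per-unit tax.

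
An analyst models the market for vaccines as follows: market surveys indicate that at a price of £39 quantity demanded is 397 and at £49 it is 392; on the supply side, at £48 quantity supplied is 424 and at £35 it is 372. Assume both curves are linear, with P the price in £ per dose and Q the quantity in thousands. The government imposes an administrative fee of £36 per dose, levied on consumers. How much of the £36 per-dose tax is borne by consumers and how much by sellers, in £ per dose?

Consumers bear £32 per dose; sellers bear £4 per dose.

Demand slope: (392 − 397)/(49 − 39) = -0.5, so Qd = 416.5 − 0.5P.
Supply slope: (372 − 424)/(35 − 48) = 4, so Qs = 4P + 232.
Without the tax, 416.5 − 0.5P = 4P + 232 gives 4.5P = 184.5, so P* = £41 and Q* = 396.
With the tax collected from consumers, demand (in seller-price terms) shifts: Qd = 416.5 − 0.5(P + 36).
New equilibrium: consumers pay £73, sellers receive £37, Q = 380. (Wedge: Pb − Ps = 36.)
Burden on consumers: £32; on sellers: £4. (They sum to £36.)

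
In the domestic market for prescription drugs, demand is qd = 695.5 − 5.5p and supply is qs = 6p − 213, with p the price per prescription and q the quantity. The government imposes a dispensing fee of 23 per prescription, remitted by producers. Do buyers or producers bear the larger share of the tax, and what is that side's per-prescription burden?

Without the tax, 695.5 − 5.5p = 6p − 213 gives 11.5p = 908.5, so p* = 79 and q* = 261.
With the tax collected from producers, supply shifts: qs = 6(p − 23) − 213.
Solving gives q = 195 with buyers paying 91 and producers receiving 68 (the 23 wedge).
Per-prescription burden: buyers 12, producers 11.
Buyers take the larger share because demand is less price-elastic here (demand slope 5.5 vs supply slope 6).

Buyers bear the larger share: 12 per prescription.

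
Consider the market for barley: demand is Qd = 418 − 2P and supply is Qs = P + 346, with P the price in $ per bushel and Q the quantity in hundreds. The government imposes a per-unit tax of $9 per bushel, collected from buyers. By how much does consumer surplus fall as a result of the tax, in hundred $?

Before the tax: set 418 − 2P = P + 346 → P* = $24, Q* = 370.
With the tax collected from buyers, demand (in seller-price terms) shifts: Qd = 418 − 2(P + 9).
New equilibrium: buyers pay $27, sellers receive $18, Q = 364. (Wedge: Pb − Ps = 9.)
ΔCS is the trapezoid between Q = 364 and Q = 370 of height $3: ½ · (370 + 364) · 3 = $1101.

Consumer surplus falls by $1101 hundred.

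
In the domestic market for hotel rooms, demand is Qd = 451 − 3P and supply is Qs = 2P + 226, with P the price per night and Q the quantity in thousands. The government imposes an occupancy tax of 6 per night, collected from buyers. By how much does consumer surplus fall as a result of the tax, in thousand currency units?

Before the tax: set 451 − 3P = 2P + 226 → P* = 45, Q* = 316.
With the tax collected from buyers, demand (in seller-price terms) shifts: Qd = 451 − 3(P + 6).
New equilibrium: buyers pay 47.4, suppliers receive 41.4, Q = 308.8. (Wedge: Pb − Ps = 6.)
ΔCS is the trapezoid between Q = 308.8 and Q = 316 of height 2.4: ½ · (316 + 308.8) · 2.4 = 749.76.

Consumer surplus falls by 749.76 thousand.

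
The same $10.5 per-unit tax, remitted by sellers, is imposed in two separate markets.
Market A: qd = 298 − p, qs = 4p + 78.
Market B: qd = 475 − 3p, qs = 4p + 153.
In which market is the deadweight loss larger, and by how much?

Market B, by $50.4.

Market A: pre-tax p* = $44, q* = 254; post-tax q = 245.6; deadweight loss = $44.1.
Market B: pre-tax p* = $46, q* = 337; post-tax q = 319; deadweight loss = $94.5.
Difference: $44.1 vs $94.5 → market B is larger by $50.4.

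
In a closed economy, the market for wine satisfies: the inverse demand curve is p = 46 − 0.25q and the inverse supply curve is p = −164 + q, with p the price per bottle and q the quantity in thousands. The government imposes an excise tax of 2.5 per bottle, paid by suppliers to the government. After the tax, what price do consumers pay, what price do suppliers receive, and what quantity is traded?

Consumers pay 4.5; suppliers receive 2; quantity = 166.

Inverting to q(p) form: qd = 184 − 4p; qs = p + 164.
Without the tax, 184 − 4p = p + 164 gives 5p = 20, so p* = 4 and q* = 168.
With the tax collected from suppliers, supply shifts: qs = (p − 2.5) + 164.
New equilibrium: consumers pay 4.5, suppliers receive 2, q = 166. (Wedge: pb − ps = 2.5.)
The less price-elastic side of the market bears the larger share of a per-unit tax.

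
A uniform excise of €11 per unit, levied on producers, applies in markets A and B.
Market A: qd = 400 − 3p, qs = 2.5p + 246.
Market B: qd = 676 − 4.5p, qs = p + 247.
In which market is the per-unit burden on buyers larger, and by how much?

Market A: pre-tax p* = €28, q* = 316; post-tax q = 301; per-unit burden on buyers = €5.
Market B: pre-tax p* = €78, q* = 325; post-tax q = 316; per-unit burden on buyers = €2.
Difference: €5 vs €2 → market A is larger by €3.

Market A, by €3.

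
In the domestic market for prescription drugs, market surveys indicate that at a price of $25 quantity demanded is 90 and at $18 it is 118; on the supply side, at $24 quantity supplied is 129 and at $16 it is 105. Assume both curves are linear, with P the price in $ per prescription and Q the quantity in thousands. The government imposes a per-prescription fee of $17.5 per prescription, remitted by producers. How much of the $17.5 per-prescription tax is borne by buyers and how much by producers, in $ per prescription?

Demand slope: (118 − 90)/(18 − 25) = -4, so Qd = 190 − 4P.
Supply slope: (105 − 129)/(16 − 24) = 3, so Qs = 3P + 57.
Without the tax, 190 − 4P = 3P + 57 gives 7P = 133, so P* = $19 and Q* = 114.
With the tax collected from producers, supply shifts: Qs = 3(P − 17.5) + 57.
Solving gives Q = 84 with buyers paying $26.5 and producers receiving $9 (the $17.5 wedge).
Burden on buyers: $7.5; on producers: $10. (They sum to $17.5.)

Buyers bear $7.5 per prescription; producers bear $10 per prescription.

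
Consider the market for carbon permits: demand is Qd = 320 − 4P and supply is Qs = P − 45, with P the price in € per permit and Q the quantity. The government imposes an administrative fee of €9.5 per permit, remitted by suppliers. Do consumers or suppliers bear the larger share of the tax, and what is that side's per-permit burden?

Suppliers bear the larger share: €7.6 per permit.

Before the tax: set 320 − 4P = P − 45 → P* = €73, Q* = 28.
With the tax collected from suppliers, supply shifts: Qs = (P − 9.5) − 45.
New equilibrium: consumers pay €74.9, suppliers receive €65.4, Q = 20.4. (Wedge: Pb − Ps = 9.5.)
Per-permit burden: consumers €1.9, suppliers €7.6.
Suppliers take the larger share because supply is less price-elastic here (demand slope 4 vs supply slope 1).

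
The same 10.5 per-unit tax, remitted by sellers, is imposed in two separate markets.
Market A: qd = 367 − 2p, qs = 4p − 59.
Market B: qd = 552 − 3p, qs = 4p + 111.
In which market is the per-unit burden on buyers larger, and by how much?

Market A, by 1.

Market A: pre-tax p* = 71, q* = 225; post-tax q = 211; per-unit burden on buyers = 7.
Market B: pre-tax p* = 63, q* = 363; post-tax q = 345; per-unit burden on buyers = 6.
Difference: 7 vs 6 → market A is larger by 1.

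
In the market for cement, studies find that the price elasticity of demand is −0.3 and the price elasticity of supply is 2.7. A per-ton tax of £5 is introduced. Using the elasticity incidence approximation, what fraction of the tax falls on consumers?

Incidence ratio: consumers' share ≈ εs / (εs + |εd|) = 2.7 / (2.7 + 0.3) = 0.9.
Supply is the more elastic side, so consumers bear the larger share.

Consumers' share ≈ 0.9.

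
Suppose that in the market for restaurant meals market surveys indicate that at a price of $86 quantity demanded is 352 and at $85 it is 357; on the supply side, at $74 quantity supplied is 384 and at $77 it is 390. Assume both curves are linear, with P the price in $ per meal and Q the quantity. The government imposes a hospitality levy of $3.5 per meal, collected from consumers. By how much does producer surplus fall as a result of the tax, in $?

Producer surplus falls by $973.75.

Demand slope: (357 − 352)/(85 − 86) = -5, so Qd = 782 − 5P.
Supply slope: (390 − 384)/(77 − 74) = 2, so Qs = 2P + 236.
Without the tax, 782 − 5P = 2P + 236 gives 7P = 546, so P* = $78 and Q* = 392.
With the tax collected from consumers, demand (in seller-price terms) shifts: Qd = 782 − 5(P + 3.5).
Solving gives Q = 387 with consumers paying $79 and producers receiving $75.5 (the $3.5 wedge).
ΔPS is the trapezoid between Q = 387 and Q = 392 of height $2.5: ½ · (392 + 387) · 2.5 = $973.75.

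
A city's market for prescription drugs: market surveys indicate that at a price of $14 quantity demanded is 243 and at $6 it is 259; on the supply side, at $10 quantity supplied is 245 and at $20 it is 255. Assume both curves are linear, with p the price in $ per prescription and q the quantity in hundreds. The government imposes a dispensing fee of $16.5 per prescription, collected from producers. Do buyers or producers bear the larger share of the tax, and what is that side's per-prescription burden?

Demand slope: (259 − 243)/(6 − 14) = -2, so qd = 271 − 2p.
Supply slope: (255 − 245)/(20 − 10) = 1, so qs = p + 235.
Before the tax: set 271 − 2p = p + 235 → p* = $12, q* = 247.
With the tax collected from producers, supply shifts: qs = (p − 16.5) + 235.
Solving gives q = 236 with buyers paying $17.5 and producers receiving $1 (the $16.5 wedge).
Per-prescription burden: buyers $5.5, producers $11.
Producers take the larger share because supply is less price-elastic here (demand slope 2 vs supply slope 1).
The less price-elastic side of the market bears the larger share of a per-unit tax.

Producers bear the larger share: $11 per prescription.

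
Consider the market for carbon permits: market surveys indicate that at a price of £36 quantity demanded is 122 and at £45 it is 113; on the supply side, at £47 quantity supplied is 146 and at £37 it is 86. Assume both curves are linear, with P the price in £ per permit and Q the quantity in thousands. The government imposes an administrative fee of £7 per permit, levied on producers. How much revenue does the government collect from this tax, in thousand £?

Demand slope: (113 − 122)/(45 − 36) = -1, so Qd = 158 − P.
Supply slope: (86 − 146)/(37 − 47) = 6, so Qs = 6P − 136.
Before the tax: set 158 − P = 6P − 136 → P* = £42, Q* = 116.
With the tax collected from producers, supply shifts: Qs = 6(P − 7) − 136.
New equilibrium: buyers pay £48, producers receive £41, Q = 110. (Wedge: Pb − Ps = 7.)
Revenue = t · Q = 7 · 110 = £770.

Tax revenue = £770 thousand.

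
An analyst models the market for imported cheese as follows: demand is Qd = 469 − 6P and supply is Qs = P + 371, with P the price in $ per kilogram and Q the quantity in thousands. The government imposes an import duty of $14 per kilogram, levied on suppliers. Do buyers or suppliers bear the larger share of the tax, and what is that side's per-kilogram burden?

Without the tax, 469 − 6P = P + 371 gives 7P = 98, so P* = $14 and Q* = 385.
With the tax collected from suppliers, supply shifts: Qs = (P − 14) + 371.
New equilibrium: buyers pay $16, suppliers receive $2, Q = 373. (Wedge: Pb − Ps = 14.)
Per-kilogram burden: buyers $2, suppliers $12.
Suppliers take the larger share because supply is less price-elastic here (demand slope 6 vs supply slope 1).

Suppliers bear the larger share: $12 per kilogram.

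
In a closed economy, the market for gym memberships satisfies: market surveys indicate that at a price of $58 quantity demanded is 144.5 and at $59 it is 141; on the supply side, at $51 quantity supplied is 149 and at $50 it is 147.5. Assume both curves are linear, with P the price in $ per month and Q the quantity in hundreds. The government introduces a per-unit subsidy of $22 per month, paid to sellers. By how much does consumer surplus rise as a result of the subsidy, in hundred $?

Demand slope: (141 − 144.5)/(59 − 58) = -3.5, so Qd = 347.5 − 3.5P.
Supply slope: (147.5 − 149)/(50 − 51) = 1.5, so Qs = 1.5P + 72.5.
Without the subsidy, 347.5 − 3.5P = 1.5P + 72.5 gives 5P = 275, so P* = $55 and Q* = 155.
With a per-unit subsidy paid to sellers, each receives P + 22 per unit sold, so supply becomes Qs = 1.5(P + 22) + 72.5.
New equilibrium: consumers pay $48.4, sellers receive $70.4, Q = 178.1. (Wedge: Pb − Ps = −22.)
ΔCS is the trapezoid between Q = 178.1 and Q = 155 of height $6.6: ½ · (155 + 178.1) · 6.6 = $1099.23.

Consumer surplus rises by $1099.23 hundred.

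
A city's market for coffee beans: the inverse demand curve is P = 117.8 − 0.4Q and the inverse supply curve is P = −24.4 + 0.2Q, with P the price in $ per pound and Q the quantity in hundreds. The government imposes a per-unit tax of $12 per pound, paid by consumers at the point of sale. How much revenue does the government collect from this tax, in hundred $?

Tax revenue = $2604 hundred.

Inverting to Q(P) form: Qd = 294.5 − 2.5P; Qs = 5P + 122.
Without the tax, 294.5 − 2.5P = 5P + 122 gives 7.5P = 172.5, so P* = $23 and Q* = 237.
With the tax collected from consumers, demand (in seller-price terms) shifts: Qd = 294.5 − 2.5(P + 12).
New equilibrium: consumers pay $31, producers receive $19, Q = 217. (Wedge: Pb − Ps = 12.)
Revenue = t · Q = 12 · 217 = $2604.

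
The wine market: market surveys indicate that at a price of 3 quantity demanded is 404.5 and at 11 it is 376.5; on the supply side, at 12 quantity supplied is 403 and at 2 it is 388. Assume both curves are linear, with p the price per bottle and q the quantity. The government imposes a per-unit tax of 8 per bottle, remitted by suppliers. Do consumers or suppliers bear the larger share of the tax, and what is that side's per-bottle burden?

Demand slope: (376.5 − 404.5)/(11 − 3) = -3.5, so qd = 415 − 3.5p.
Supply slope: (388 − 403)/(2 − 12) = 1.5, so qs = 1.5p + 385.
Before the tax: set 415 − 3.5p = 1.5p + 385 → p* = 6, q* = 394.
With the tax collected from suppliers, supply shifts: qs = 1.5(p − 8) + 385.
New equilibrium: consumers pay 8.4, suppliers receive 0.4, q = 385.6. (Wedge: pb − ps = 8.)
Per-bottle burden: consumers 2.4, suppliers 5.6.
Suppliers take the larger share because supply is less price-elastic here (demand slope 3.5 vs supply slope 1.5).
The less price-elastic side of the market bears the larger share of a per-unit tax.

Suppliers bear the larger share: 5.6 per bottle.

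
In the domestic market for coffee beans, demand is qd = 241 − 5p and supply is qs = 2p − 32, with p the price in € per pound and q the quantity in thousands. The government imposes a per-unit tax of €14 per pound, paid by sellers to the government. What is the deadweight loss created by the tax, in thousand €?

Without the tax, 241 − 5p = 2p − 32 gives 7p = 273, so p* = €39 and q* = 46.
With the tax collected from sellers, supply shifts: qs = 2(p − 14) − 32.
New equilibrium: buyers pay €43, sellers receive €29, q = 26. (Wedge: pb − ps = 14.)
Quantity falls by |ΔQ| = |46 − 26| = 20.
DWL = ½ · t · |ΔQ| = ½ · 14 · 20 = €140.

Deadweight loss = €140 thousand.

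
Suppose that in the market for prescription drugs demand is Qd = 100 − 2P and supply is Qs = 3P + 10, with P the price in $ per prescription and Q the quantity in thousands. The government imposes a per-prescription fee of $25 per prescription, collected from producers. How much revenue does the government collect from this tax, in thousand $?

Before the tax: set 100 − 2P = 3P + 10 → P* = $18, Q* = 64.
With the tax collected from producers, supply shifts: Qs = 3(P − 25) + 10.
New equilibrium: consumers pay $33, producers receive $8, Q = 34. (Wedge: Pb − Ps = 25.)
Revenue = t · Q = 25 · 34 = $850.

Tax revenue = $850 thousand.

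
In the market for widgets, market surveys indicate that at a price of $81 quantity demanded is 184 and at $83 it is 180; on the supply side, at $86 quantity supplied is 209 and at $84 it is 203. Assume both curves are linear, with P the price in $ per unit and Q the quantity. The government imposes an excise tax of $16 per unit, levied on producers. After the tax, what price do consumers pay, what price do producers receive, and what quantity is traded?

Consumers pay $88.6; producers receive $72.6; quantity = 168.8.

Demand slope: (180 − 184)/(83 − 81) = -2, so Qd = 346 − 2P.
Supply slope: (203 − 209)/(84 − 86) = 3, so Qs = 3P − 49.
Without the tax, 346 − 2P = 3P − 49 gives 5P = 395, so P* = $79 and Q* = 188.
With the tax collected from producers, supply shifts: Qs = 3(P − 16) − 49.
New equilibrium: consumers pay $88.6, producers receive $72.6, Q = 168.8. (Wedge: Pb − Ps = 16.)
The less price-elastic side of the market bears the larger share of a per-unit tax.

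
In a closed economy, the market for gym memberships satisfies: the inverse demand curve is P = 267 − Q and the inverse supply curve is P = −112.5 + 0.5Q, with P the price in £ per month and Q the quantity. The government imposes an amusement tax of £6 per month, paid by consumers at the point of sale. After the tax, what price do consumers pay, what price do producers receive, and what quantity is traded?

Consumers pay £18; producers receive £12; quantity = 249.

Inverting to Q(P) form: Qd = 267 − P; Qs = 2P + 225.
Before the tax: set 267 − P = 2P + 225 → P* = £14, Q* = 253.
With the tax collected from consumers, demand (in seller-price terms) shifts: Qd = 267 − (P + 6).
New equilibrium: consumers pay £18, producers receive £12, Q = 249. (Wedge: Pb − Ps = 6.)
The less price-elastic side of the market bears the larger share of a per-unit tax.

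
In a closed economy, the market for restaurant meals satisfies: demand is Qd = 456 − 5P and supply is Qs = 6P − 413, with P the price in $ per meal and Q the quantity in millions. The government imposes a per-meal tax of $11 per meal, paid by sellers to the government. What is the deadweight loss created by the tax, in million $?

Deadweight loss = $165 million.

Before the tax: set 456 − 5P = 6P − 413 → P* = $79, Q* = 61.
With the tax collected from sellers, supply shifts: Qs = 6(P − 11) − 413.
New equilibrium: consumers pay $85, sellers receive $74, Q = 31. (Wedge: Pb − Ps = 11.)
Quantity falls by |ΔQ| = |61 − 31| = 30.
DWL = ½ · t · |ΔQ| = ½ · 11 · 30 = $165.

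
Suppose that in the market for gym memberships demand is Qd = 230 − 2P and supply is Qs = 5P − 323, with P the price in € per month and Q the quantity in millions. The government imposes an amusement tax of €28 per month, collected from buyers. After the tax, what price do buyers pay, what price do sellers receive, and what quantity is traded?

Before the tax: set 230 − 2P = 5P − 323 → P* = €79, Q* = 72.
With the tax collected from buyers, demand (in seller-price terms) shifts: Qd = 230 − 2(P + 28).
New equilibrium: buyers pay €99, sellers receive €71, Q = 32. (Wedge: Pb − Ps = 28.)

Buyers pay €99; sellers receive €71; quantity = 32.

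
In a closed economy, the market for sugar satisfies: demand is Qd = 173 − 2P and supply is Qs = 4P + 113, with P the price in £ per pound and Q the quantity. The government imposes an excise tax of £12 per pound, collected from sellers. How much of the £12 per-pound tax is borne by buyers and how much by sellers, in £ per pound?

Before the tax: set 173 − 2P = 4P + 113 → P* = £10, Q* = 153.
With the tax collected from sellers, supply shifts: Qs = 4(P − 12) + 113.
New equilibrium: buyers pay £18, sellers receive £6, Q = 137. (Wedge: Pb − Ps = 12.)
Burden on buyers: £8; on sellers: £4. (They sum to £12.)
The less price-elastic side of the market bears the larger share of a per-unit tax.

Buyers bear £8 per pound; sellers bear £4 per pound.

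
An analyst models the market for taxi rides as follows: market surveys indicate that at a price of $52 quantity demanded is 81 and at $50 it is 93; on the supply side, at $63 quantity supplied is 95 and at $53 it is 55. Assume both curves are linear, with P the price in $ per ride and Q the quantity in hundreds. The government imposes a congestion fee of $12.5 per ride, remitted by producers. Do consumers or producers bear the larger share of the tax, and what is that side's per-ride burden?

Demand slope: (93 − 81)/(50 − 52) = -6, so Qd = 393 − 6P.
Supply slope: (55 − 95)/(53 − 63) = 4, so Qs = 4P − 157.
Before the tax: set 393 − 6P = 4P − 157 → P* = $55, Q* = 63.
With the tax collected from producers, supply shifts: Qs = 4(P − 12.5) − 157.
New equilibrium: consumers pay $60, producers receive $47.5, Q = 33. (Wedge: Pb − Ps = 12.5.)
Per-ride burden: consumers $5, producers $7.5.
Producers take the larger share because supply is less price-elastic here (demand slope 6 vs supply slope 4).

Producers bear the larger share: $7.5 per ride.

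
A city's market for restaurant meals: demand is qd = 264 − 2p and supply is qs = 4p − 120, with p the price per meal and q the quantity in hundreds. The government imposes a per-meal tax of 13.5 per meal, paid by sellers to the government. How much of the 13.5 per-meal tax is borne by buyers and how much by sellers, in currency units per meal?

Buyers bear 9 per meal; sellers bear 4.5 per meal.

Without the tax, 264 − 2p = 4p − 120 gives 6p = 384, so p* = 64 and q* = 136.
With the tax collected from sellers, supply shifts: qs = 4(p − 13.5) − 120.
New equilibrium: buyers pay 73, sellers receive 59.5, q = 118. (Wedge: pb − ps = 13.5.)
Burden on buyers: 9; on sellers: 4.5. (They sum to 13.5.)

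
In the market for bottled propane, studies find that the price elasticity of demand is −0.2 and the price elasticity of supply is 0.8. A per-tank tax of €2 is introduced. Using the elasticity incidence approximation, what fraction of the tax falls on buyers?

Buyers' share ≈ 0.8.

Incidence ratio: buyers' share ≈ εs / (εs + |εd|) = 0.8 / (0.8 + 0.2) = 0.8.
Supply is the more elastic side, so buyers bear the larger share.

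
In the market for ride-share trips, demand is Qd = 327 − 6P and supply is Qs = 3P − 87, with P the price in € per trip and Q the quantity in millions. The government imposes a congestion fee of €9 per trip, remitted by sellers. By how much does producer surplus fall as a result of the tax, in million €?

Producer surplus falls by €252 million.

Without the tax, 327 − 6P = 3P − 87 gives 9P = 414, so P* = €46 and Q* = 51.
With the tax collected from sellers, supply shifts: Qs = 3(P − 9) − 87.
New equilibrium: buyers pay €49, sellers receive €40, Q = 33. (Wedge: Pb − Ps = 9.)
ΔPS is the trapezoid between Q = 33 and Q = 51 of height €6: ½ · (51 + 33) · 6 = €252.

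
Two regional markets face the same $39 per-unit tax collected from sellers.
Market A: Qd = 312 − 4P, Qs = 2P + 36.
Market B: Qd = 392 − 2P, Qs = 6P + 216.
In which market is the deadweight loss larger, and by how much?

Market B, by $126.75.

Market A: pre-tax P* = $46, Q* = 128; post-tax Q = 76; deadweight loss = $1014.
Market B: pre-tax P* = $22, Q* = 348; post-tax Q = 289.5; deadweight loss = $1140.75.
Difference: $1014 vs $1140.75 → market B is larger by $126.75.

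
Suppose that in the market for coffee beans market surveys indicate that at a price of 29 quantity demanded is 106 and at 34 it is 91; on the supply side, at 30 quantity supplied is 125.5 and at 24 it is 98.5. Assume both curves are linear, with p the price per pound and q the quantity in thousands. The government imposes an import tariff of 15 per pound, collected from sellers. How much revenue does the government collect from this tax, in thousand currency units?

Demand slope: (91 − 106)/(34 − 29) = -3, so qd = 193 − 3p.
Supply slope: (98.5 − 125.5)/(24 − 30) = 4.5, so qs = 4.5p − 9.5.
Without the tax, 193 − 3p = 4.5p − 9.5 gives 7.5p = 202.5, so p* = 27 and q* = 112.
With the tax collected from sellers, supply shifts: qs = 4.5(p − 15) − 9.5.
New equilibrium: consumers pay 36, sellers receive 21, q = 85. (Wedge: pb − ps = 15.)
Revenue = t · Q = 15 · 85 = 1275.

Tax revenue = 1275 thousand.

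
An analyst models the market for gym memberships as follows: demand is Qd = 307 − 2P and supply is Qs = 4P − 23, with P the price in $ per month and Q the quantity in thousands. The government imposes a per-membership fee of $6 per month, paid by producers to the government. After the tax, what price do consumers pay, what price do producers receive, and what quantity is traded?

Consumers pay $59; producers receive $53; quantity = 189.

Without the tax, 307 − 2P = 4P − 23 gives 6P = 330, so P* = $55 and Q* = 197.
With the tax collected from producers, supply shifts: Qs = 4(P − 6) − 23.
New equilibrium: consumers pay $59, producers receive $53, Q = 189. (Wedge: Pb − Ps = 6.)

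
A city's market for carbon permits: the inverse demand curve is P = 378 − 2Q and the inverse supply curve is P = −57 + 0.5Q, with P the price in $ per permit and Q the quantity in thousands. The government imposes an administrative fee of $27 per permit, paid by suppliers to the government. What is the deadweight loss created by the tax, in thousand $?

Deadweight loss = $145.8 thousand.

Rewrite in direct form: Qd = 189 − 0.5P and Qs = 2P + 114.
Without the tax, 189 − 0.5P = 2P + 114 gives 2.5P = 75, so P* = $30 and Q* = 174.
With the tax collected from suppliers, supply shifts: Qs = 2(P − 27) + 114.
New equilibrium: buyers pay $51.6, suppliers receive $24.6, Q = 163.2. (Wedge: Pb − Ps = 27.)
Quantity falls by |ΔQ| = |174 − 163.2| = 10.8.
DWL = ½ · t · |ΔQ| = ½ · 27 · 10.8 = $145.8.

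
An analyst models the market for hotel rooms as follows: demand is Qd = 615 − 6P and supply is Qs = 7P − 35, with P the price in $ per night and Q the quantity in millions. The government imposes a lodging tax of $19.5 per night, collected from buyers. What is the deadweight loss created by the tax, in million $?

Deadweight loss = $614.25 million.

Before the tax: set 615 − 6P = 7P − 35 → P* = $50, Q* = 315.
With the tax collected from buyers, demand (in seller-price terms) shifts: Qd = 615 − 6(P + 19.5).
Solving gives Q = 252 with buyers paying $60.5 and producers receiving $41 (the $19.5 wedge).
Quantity falls by |ΔQ| = |315 − 252| = 63.
DWL = ½ · t · |ΔQ| = ½ · 19.5 · 63 = $614.25.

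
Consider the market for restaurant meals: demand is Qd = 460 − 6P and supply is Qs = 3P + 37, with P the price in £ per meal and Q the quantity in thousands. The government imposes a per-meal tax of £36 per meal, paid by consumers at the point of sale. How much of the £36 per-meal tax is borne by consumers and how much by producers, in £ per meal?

Consumers bear £12 per meal; producers bear £24 per meal.

Without the tax, 460 − 6P = 3P + 37 gives 9P = 423, so P* = £47 and Q* = 178.
With the tax collected from consumers, demand (in seller-price terms) shifts: Qd = 460 − 6(P + 36).
New equilibrium: consumers pay £59, producers receive £23, Q = 106. (Wedge: Pb − Ps = 36.)
Burden on consumers: £12; on producers: £24. (They sum to £36.)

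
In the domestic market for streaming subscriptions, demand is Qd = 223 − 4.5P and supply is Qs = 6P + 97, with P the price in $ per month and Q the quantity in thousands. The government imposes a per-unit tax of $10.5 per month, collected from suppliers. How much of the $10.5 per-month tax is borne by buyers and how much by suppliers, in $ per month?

Without the tax, 223 − 4.5P = 6P + 97 gives 10.5P = 126, so P* = $12 and Q* = 169.
With the tax collected from suppliers, supply shifts: Qs = 6(P − 10.5) + 97.
Solving gives Q = 142 with buyers paying $18 and suppliers receiving $7.5 (the $10.5 wedge).
Burden on buyers: $6; on suppliers: $4.5. (They sum to $10.5.)
The less price-elastic side of the market bears the larger share of a per-unit tax.

Buyers bear $6 per month; suppliers bear $4.5 per month.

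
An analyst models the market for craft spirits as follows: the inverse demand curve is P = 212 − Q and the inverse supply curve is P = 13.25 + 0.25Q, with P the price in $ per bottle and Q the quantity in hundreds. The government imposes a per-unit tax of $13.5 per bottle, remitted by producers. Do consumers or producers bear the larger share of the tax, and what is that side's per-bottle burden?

Inverting to Q(P) form: Qd = 212 − P; Qs = 4P − 53.
Without the tax, 212 − P = 4P − 53 gives 5P = 265, so P* = $53 and Q* = 159.
With the tax collected from producers, supply shifts: Qs = 4(P − 13.5) − 53.
New equilibrium: consumers pay $63.8, producers receive $50.3, Q = 148.2. (Wedge: Pb − Ps = 13.5.)
Per-bottle burden: consumers $10.8, producers $2.7.
Consumers take the larger share because demand is less price-elastic here (demand slope 1 vs supply slope 4).
The less price-elastic side of the market bears the larger share of a per-unit tax.

Consumers bear the larger share: $10.8 per bottle.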